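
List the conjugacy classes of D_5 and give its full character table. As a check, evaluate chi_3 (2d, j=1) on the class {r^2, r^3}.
Conjugacy classes: {e} of size 1, {r^1, r^4} of size 2, {r^2, r^3} of size 2, {s, sr, ..., sr^4} of size 5.
Character table:
  irrep \ class              {e} (size 1)  {r^1, r^4} (size 2)  {r^2, r^3} (size 2)  {s, sr, ..., sr^4} (size 5)
  chi_1 (triv)               1             1                    1                    1                          
  chi_2 (sign: r->1, s->-1)  1             1                    1                    -1                         
  chi_3 (2d, j=1)            2             -1/2 + sqrt(5)/2     -sqrt(5)/2 - 1/2     0                          
  chi_4 (2d, j=2)            2             -sqrt(5)/2 - 1/2     -1/2 + sqrt(5)/2     0                          

Spot check: chi_3 (2d, j=1) on {r^2, r^3} = -sqrt(5)/2 - 1/2.

Working: D_5 has order 2*5 = 10 with 4 conjugacy classes, hence 4 irreducibles. Sum of squared dims 1 + 1 + 4 + 4 = 10 = |G|. Linear characters come from the abelianisation; the 2-dimensional irreps have character r^k -> 2*cos(2*pi*j*k/5), reflections -> 0.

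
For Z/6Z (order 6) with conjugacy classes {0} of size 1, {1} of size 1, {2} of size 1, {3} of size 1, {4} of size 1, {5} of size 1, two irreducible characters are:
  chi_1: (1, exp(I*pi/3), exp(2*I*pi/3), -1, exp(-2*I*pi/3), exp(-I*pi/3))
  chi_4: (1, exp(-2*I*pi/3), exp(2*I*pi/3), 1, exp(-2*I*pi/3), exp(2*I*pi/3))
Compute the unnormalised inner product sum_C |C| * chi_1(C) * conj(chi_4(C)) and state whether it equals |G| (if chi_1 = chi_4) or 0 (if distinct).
Sum = 0; so <chi_1, chi_4> = 0 (distinct irreducibles are orthogonal).

Justification: Compute term by term over conjugacy classes (|C| * chi_1(C) * conj(chi_4(C))):
  1*(1)*conj(1) + 1*(exp(I*pi/3))*conj(exp(-2*I*pi/3)) + 1*(exp(2*I*pi/3))*conj(exp(2*I*pi/3)) + 1*(-1)*conj(1) + 1*(exp(-2*I*pi/3))*conj(exp(-2*I*pi/3)) + 1*(exp(-I*pi/3))*conj(exp(2*I*pi/3))
  = (1) + (-1) + (1) + (-1) + (1) + (-1)
  = 0.
(Exp terms are combined using exp(i*s)*conj(exp(i*t)) = exp(i*(s-t)), and sums of them are collapsed using the identity that for every m > 1 the m distinct m-th roots of unity sum to 0, e.g. 1 + exp(2*I*pi/3) + exp(-2*I*pi/3) = 0.)
Dividing by |G| = 6 gives 0/6 = 0, matching the row-orthogonality relation <chi_1, chi_4> = [chi_1 = chi_4].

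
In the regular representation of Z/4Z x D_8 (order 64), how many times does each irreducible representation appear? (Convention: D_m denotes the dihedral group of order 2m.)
Each irreducible V_i of dimension d_i appears with multiplicity d_i, i.e. rho_reg = (direct sum over all irreducibles V_i) d_i V_i. The irreducible dimensions for Z/4Z x D_8 are 1, 1, 1, 1, 1, 1, 1, 1, 1, 1, 1, 1, 1, 1, 1, 1, 2, 2, 2, 2, 2, 2, 2, 2, 2, 2, 2, 2: 16 irreducibles of dimension 1, each with multiplicity 1; 12 irreducibles of dimension 2, each with multiplicity 2. Total dimension 16*1*1 + 12*2*2 = 64 = |G|.

Argument: General theorem: in the regular representation of a finite group G, each irreducible appears with multiplicity equal to its dimension. Check: dim(rho_reg) = sum d_i^2 = 1 + 1 + 1 + 1 + 1 + 1 + 1 + 1 + 1 + 1 + 1 + 1 + 1 + 1 + 1 + 1 + 4 + 4 + 4 + 4 + 4 + 4 + 4 + 4 + 4 + 4 + 4 + 4 = 64 = |G|.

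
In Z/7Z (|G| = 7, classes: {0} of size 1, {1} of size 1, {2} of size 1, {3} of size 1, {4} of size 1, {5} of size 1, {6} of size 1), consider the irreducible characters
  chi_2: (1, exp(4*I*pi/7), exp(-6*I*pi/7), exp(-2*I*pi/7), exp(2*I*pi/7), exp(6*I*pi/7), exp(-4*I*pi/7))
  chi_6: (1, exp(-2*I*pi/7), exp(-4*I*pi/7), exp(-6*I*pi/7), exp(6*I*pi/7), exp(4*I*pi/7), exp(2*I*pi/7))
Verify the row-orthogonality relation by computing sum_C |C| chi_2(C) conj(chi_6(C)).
Sum = 0; so <chi_2, chi_6> = 0 (distinct irreducibles are orthogonal).

Details: Compute term by term over conjugacy classes (|C| * chi_2(C) * conj(chi_6(C))):
  1*(1)*conj(1) + 1*(exp(4*I*pi/7))*conj(exp(-2*I*pi/7)) + 1*(exp(-6*I*pi/7))*conj(exp(-4*I*pi/7)) + 1*(exp(-2*I*pi/7))*conj(exp(-6*I*pi/7)) + 1*(exp(2*I*pi/7))*conj(exp(6*I*pi/7)) + 1*(exp(6*I*pi/7))*conj(exp(4*I*pi/7)) + 1*(exp(-4*I*pi/7))*conj(exp(2*I*pi/7))
  = (1) + (exp(6*I*pi/7)) + (exp(-2*I*pi/7)) + (exp(4*I*pi/7)) + (exp(-4*I*pi/7)) + (exp(2*I*pi/7)) + (exp(-6*I*pi/7))
  = 0.
(Exp terms are combined using exp(i*s)*conj(exp(i*t)) = exp(i*(s-t)), and sums of them are collapsed using the identity that for every m > 1 the m distinct m-th roots of unity sum to 0, e.g. 1 + exp(2*I*pi/3) + exp(-2*I*pi/3) = 0.)
Dividing by |G| = 7 gives 0/7 = 0, matching the row-orthogonality relation <chi_2, chi_6> = [chi_2 = chi_6].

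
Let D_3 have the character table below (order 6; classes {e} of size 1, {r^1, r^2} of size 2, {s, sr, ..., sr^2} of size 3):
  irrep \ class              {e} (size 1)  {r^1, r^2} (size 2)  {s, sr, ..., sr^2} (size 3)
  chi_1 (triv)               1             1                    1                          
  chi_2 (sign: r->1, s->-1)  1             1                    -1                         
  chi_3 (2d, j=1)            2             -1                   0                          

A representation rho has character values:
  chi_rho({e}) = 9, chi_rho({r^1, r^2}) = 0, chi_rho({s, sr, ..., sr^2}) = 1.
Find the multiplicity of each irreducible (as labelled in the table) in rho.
Multiplicities: chi_1: 2, chi_2: 1, chi_3: 3.

Why: Use <chi_rho, chi> = (1/|G|) sum_C |C| * chi_rho(C) * conj(chi(C)) with |G| = 6 for each irreducible chi in the table:
  <chi_rho, chi_1> = (1/6)[1*(9)*conj(1) + 2*(0)*conj(1) + 3*(1)*conj(1)]
      = (1/6)[(9) + (0) + (3)] = 12/6 = 2
  <chi_rho, chi_2> = (1/6)[1*(9)*conj(1) + 2*(0)*conj(1) + 3*(1)*conj(-1)]
      = (1/6)[(9) + (0) + (-3)] = 6/6 = 1
  <chi_rho, chi_3> = (1/6)[1*(9)*conj(2) + 2*(0)*conj(-1) + 3*(1)*conj(0)]
      = (1/6)[(18) + (0) + (0)] = 18/6 = 3
Dimension check: dim(rho) = sum (mult * dim) = 2*1 + 1*1 + 3*2 = 9 = chi_rho(e) = 9.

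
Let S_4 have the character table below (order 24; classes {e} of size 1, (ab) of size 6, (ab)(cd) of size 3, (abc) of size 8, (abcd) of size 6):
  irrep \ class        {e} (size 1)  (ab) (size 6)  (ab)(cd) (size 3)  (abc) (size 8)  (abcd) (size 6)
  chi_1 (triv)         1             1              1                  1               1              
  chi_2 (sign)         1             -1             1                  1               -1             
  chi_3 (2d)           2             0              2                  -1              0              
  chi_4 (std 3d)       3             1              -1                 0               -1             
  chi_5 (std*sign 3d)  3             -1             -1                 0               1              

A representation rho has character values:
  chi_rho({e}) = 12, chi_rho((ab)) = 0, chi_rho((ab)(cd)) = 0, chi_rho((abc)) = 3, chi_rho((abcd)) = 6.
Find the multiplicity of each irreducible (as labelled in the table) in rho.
Multiplicities: chi_1: 3, chi_2: 0, chi_3: 0, chi_4: 0, chi_5: 3.

Use <chi_rho, chi> = (1/|G|) sum_C |C| * chi_rho(C) * conj(chi(C)) with |G| = 24 for each irreducible chi in the table:
  <chi_rho, chi_1> = (1/24)[1*(12)*conj(1) + 6*(0)*conj(1) + 3*(0)*conj(1) + 8*(3)*conj(1) + 6*(6)*conj(1)]
      = (1/24)[(12) + (0) + (0) + (24) + (36)] = 72/24 = 3
  <chi_rho, chi_2> = (1/24)[1*(12)*conj(1) + 6*(0)*conj(-1) + 3*(0)*conj(1) + 8*(3)*conj(1) + 6*(6)*conj(-1)]
      = (1/24)[(12) + (0) + (0) + (24) + (-36)] = 0/24 = 0
  <chi_rho, chi_3> = (1/24)[1*(12)*conj(2) + 6*(0)*conj(0) + 3*(0)*conj(2) + 8*(3)*conj(-1) + 6*(6)*conj(0)]
      = (1/24)[(24) + (0) + (0) + (-24) + (0)] = 0/24 = 0
  <chi_rho, chi_4> = (1/24)[1*(12)*conj(3) + 6*(0)*conj(1) + 3*(0)*conj(-1) + 8*(3)*conj(0) + 6*(6)*conj(-1)]
      = (1/24)[(36) + (0) + (0) + (0) + (-36)] = 0/24 = 0
  <chi_rho, chi_5> = (1/24)[1*(12)*conj(3) + 6*(0)*conj(-1) + 3*(0)*conj(-1) + 8*(3)*conj(0) + 6*(6)*conj(1)]
      = (1/24)[(36) + (0) + (0) + (0) + (36)] = 72/24 = 3
Dimension check: dim(rho) = sum (mult * dim) = 3*1 + 0*1 + 0*2 + 0*3 + 3*3 = 12 = chi_rho(e) = 12.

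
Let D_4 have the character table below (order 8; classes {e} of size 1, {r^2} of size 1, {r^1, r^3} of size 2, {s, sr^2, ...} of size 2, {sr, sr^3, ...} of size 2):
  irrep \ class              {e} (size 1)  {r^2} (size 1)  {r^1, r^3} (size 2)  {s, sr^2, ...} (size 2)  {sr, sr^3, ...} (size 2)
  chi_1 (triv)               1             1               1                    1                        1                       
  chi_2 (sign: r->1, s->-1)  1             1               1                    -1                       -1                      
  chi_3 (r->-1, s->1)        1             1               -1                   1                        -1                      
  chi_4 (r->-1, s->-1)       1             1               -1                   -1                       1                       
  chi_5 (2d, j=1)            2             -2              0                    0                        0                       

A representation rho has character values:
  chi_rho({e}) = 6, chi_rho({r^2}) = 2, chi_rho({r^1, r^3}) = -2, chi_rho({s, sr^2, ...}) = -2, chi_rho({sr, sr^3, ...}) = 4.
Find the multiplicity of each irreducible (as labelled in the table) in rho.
Multiplicities: chi_1: 1, chi_2: 0, chi_3: 0, chi_4: 3, chi_5: 1.

Argument: Use <chi_rho, chi> = (1/|G|) sum_C |C| * chi_rho(C) * conj(chi(C)) with |G| = 8 for each irreducible chi in the table:
  <chi_rho, chi_1> = (1/8)[1*(6)*conj(1) + 1*(2)*conj(1) + 2*(-2)*conj(1) + 2*(-2)*conj(1) + 2*(4)*conj(1)]
      = (1/8)[(6) + (2) + (-4) + (-4) + (8)] = 8/8 = 1
  <chi_rho, chi_2> = (1/8)[1*(6)*conj(1) + 1*(2)*conj(1) + 2*(-2)*conj(1) + 2*(-2)*conj(-1) + 2*(4)*conj(-1)]
      = (1/8)[(6) + (2) + (-4) + (4) + (-8)] = 0/8 = 0
  <chi_rho, chi_3> = (1/8)[1*(6)*conj(1) + 1*(2)*conj(1) + 2*(-2)*conj(-1) + 2*(-2)*conj(1) + 2*(4)*conj(-1)]
      = (1/8)[(6) + (2) + (4) + (-4) + (-8)] = 0/8 = 0
  <chi_rho, chi_4> = (1/8)[1*(6)*conj(1) + 1*(2)*conj(1) + 2*(-2)*conj(-1) + 2*(-2)*conj(-1) + 2*(4)*conj(1)]
      = (1/8)[(6) + (2) + (4) + (4) + (8)] = 24/8 = 3
  <chi_rho, chi_5> = (1/8)[1*(6)*conj(2) + 1*(2)*conj(-2) + 2*(-2)*conj(0) + 2*(-2)*conj(0) + 2*(4)*conj(0)]
      = (1/8)[(12) + (-4) + (0) + (0) + (0)] = 8/8 = 1
Dimension check: dim(rho) = sum (mult * dim) = 1*1 + 0*1 + 0*1 + 3*1 + 1*2 = 6 = chi_rho(e) = 6.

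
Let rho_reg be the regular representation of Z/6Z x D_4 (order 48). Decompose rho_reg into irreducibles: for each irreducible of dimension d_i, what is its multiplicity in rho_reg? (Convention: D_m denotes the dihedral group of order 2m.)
Each irreducible V_i of dimension d_i appears with multiplicity d_i, i.e. rho_reg = (direct sum over all irreducibles V_i) d_i V_i. The irreducible dimensions for Z/6Z x D_4 are 1, 1, 1, 1, 1, 1, 1, 1, 1, 1, 1, 1, 1, 1, 1, 1, 1, 1, 1, 1, 1, 1, 1, 1, 2, 2, 2, 2, 2, 2: 24 irreducibles of dimension 1, each with multiplicity 1; 6 irreducibles of dimension 2, each with multiplicity 2. Total dimension 24*1*1 + 6*2*2 = 48 = |G|.

Reasoning: General theorem: in the regular representation of a finite group G, each irreducible appears with multiplicity equal to its dimension. Check: dim(rho_reg) = sum d_i^2 = 1 + 1 + 1 + 1 + 1 + 1 + 1 + 1 + 1 + 1 + 1 + 1 + 1 + 1 + 1 + 1 + 1 + 1 + 1 + 1 + 1 + 1 + 1 + 1 + 4 + 4 + 4 + 4 + 4 + 4 = 48 = |G|.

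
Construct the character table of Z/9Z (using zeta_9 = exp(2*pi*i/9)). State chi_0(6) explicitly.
Character table of Z/9Z (irreps indexed chi_0,...,chi_8 with chi_k(m) = zeta_9^(k*m), zeta_9 = exp(2*pi*i/9)):
  irrep \ class  {0} (size 1)  {1} (size 1)    {2} (size 1)    {3} (size 1)    {4} (size 1)    {5} (size 1)    {6} (size 1)    {7} (size 1)    {8} (size 1)  
  chi_0          1             1               1               1               1               1               1               1               1             
  chi_1          1             exp(2*I*pi/9)   exp(4*I*pi/9)   exp(2*I*pi/3)   exp(8*I*pi/9)   exp(-8*I*pi/9)  exp(-2*I*pi/3)  exp(-4*I*pi/9)  exp(-2*I*pi/9)
  chi_2          1             exp(4*I*pi/9)   exp(8*I*pi/9)   exp(-2*I*pi/3)  exp(-2*I*pi/9)  exp(2*I*pi/9)   exp(2*I*pi/3)   exp(-8*I*pi/9)  exp(-4*I*pi/9)
  chi_3          1             exp(2*I*pi/3)   exp(-2*I*pi/3)  1               exp(2*I*pi/3)   exp(-2*I*pi/3)  1               exp(2*I*pi/3)   exp(-2*I*pi/3)
  chi_4          1             exp(8*I*pi/9)   exp(-2*I*pi/9)  exp(2*I*pi/3)   exp(-4*I*pi/9)  exp(4*I*pi/9)   exp(-2*I*pi/3)  exp(2*I*pi/9)   exp(-8*I*pi/9)
  chi_5          1             exp(-8*I*pi/9)  exp(2*I*pi/9)   exp(-2*I*pi/3)  exp(4*I*pi/9)   exp(-4*I*pi/9)  exp(2*I*pi/3)   exp(-2*I*pi/9)  exp(8*I*pi/9) 
  chi_6          1             exp(-2*I*pi/3)  exp(2*I*pi/3)   1               exp(-2*I*pi/3)  exp(2*I*pi/3)   1               exp(-2*I*pi/3)  exp(2*I*pi/3) 
  chi_7          1             exp(-4*I*pi/9)  exp(-8*I*pi/9)  exp(2*I*pi/3)   exp(2*I*pi/9)   exp(-2*I*pi/9)  exp(-2*I*pi/3)  exp(8*I*pi/9)   exp(4*I*pi/9) 
  chi_8          1             exp(-2*I*pi/9)  exp(-4*I*pi/9)  exp(-2*I*pi/3)  exp(-8*I*pi/9)  exp(8*I*pi/9)   exp(2*I*pi/3)   exp(4*I*pi/9)   exp(2*I*pi/9) 

Spot check: chi_0(6) = zeta_9^(0*6) = zeta_9^0 = 1.

Proof sketch: Z/9Z is abelian, so all 9 irreducible complex representations are 1-dimensional. They are given by chi_k(m) = zeta_9^(k*m) for k = 0,...,8. Row orthogonality: sum_m chi_k(m) conj(chi_l(m)) = 9 * [k = l].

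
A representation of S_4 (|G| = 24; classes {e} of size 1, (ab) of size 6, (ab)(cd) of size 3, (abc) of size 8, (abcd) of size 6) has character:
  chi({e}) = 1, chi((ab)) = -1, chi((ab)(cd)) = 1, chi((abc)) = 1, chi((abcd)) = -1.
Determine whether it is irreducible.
Irreducible: <chi, chi> = 1.

<chi, chi> = (1/|G|) sum_C |C| * |chi(C)|^2 = (1/24)[1*|1|^2 + 6*|-1|^2 + 3*|1|^2 + 8*|1|^2 + 6*|-1|^2]
  = (1/24)[(1) + (6) + (3) + (8) + (6)] = 24/24 = 1.
A character is irreducible iff <chi, chi> = 1, so this representation is irreducible.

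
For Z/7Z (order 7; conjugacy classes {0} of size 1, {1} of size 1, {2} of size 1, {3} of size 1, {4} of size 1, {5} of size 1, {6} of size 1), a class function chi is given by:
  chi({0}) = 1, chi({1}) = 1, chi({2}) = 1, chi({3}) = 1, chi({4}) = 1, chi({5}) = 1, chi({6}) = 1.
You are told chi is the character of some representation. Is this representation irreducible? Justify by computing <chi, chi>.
Irreducible: <chi, chi> = 1.

Explanation: <chi, chi> = (1/|G|) sum_C |C| * |chi(C)|^2 = (1/7)[1*|1|^2 + 1*|1|^2 + 1*|1|^2 + 1*|1|^2 + 1*|1|^2 + 1*|1|^2 + 1*|1|^2]
  = (1/7)[(1) + (1) + (1) + (1) + (1) + (1) + (1)] = 7/7 = 1.
(Exp terms are combined using exp(i*s)*conj(exp(i*t)) = exp(i*(s-t)), and sums of them are collapsed using the identity that for every m > 1 the m distinct m-th roots of unity sum to 0, e.g. 1 + exp(2*I*pi/3) + exp(-2*I*pi/3) = 0.)
A character is irreducible iff <chi, chi> = 1, so this representation is irreducible.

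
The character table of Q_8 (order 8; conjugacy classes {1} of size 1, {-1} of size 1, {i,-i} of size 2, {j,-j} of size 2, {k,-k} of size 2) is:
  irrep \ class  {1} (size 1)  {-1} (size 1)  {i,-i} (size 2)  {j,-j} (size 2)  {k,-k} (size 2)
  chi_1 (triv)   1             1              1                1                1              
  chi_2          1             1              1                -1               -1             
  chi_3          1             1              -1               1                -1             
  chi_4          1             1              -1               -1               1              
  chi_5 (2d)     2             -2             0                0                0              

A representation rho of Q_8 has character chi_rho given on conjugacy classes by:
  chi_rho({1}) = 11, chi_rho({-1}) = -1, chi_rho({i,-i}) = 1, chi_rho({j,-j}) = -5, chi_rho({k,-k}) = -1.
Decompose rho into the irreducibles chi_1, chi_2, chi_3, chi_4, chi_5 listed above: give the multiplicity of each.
Multiplicities: chi_1: 0, chi_2: 3, chi_3: 0, chi_4: 2, chi_5: 3.

Explanation: Use <chi_rho, chi> = (1/|G|) sum_C |C| * chi_rho(C) * conj(chi(C)) with |G| = 8 for each irreducible chi in the table:
  <chi_rho, chi_1> = (1/8)[1*(11)*conj(1) + 1*(-1)*conj(1) + 2*(1)*conj(1) + 2*(-5)*conj(1) + 2*(-1)*conj(1)]
      = (1/8)[(11) + (-1) + (2) + (-10) + (-2)] = 0/8 = 0
  <chi_rho, chi_2> = (1/8)[1*(11)*conj(1) + 1*(-1)*conj(1) + 2*(1)*conj(1) + 2*(-5)*conj(-1) + 2*(-1)*conj(-1)]
      = (1/8)[(11) + (-1) + (2) + (10) + (2)] = 24/8 = 3
  <chi_rho, chi_3> = (1/8)[1*(11)*conj(1) + 1*(-1)*conj(1) + 2*(1)*conj(-1) + 2*(-5)*conj(1) + 2*(-1)*conj(-1)]
      = (1/8)[(11) + (-1) + (-2) + (-10) + (2)] = 0/8 = 0
  <chi_rho, chi_4> = (1/8)[1*(11)*conj(1) + 1*(-1)*conj(1) + 2*(1)*conj(-1) + 2*(-5)*conj(-1) + 2*(-1)*conj(1)]
      = (1/8)[(11) + (-1) + (-2) + (10) + (-2)] = 16/8 = 2
  <chi_rho, chi_5> = (1/8)[1*(11)*conj(2) + 1*(-1)*conj(-2) + 2*(1)*conj(0) + 2*(-5)*conj(0) + 2*(-1)*conj(0)]
      = (1/8)[(22) + (2) + (0) + (0) + (0)] = 24/8 = 3
Dimension check: dim(rho) = sum (mult * dim) = 0*1 + 3*1 + 0*1 + 2*1 + 3*2 = 11 = chi_rho(e) = 11.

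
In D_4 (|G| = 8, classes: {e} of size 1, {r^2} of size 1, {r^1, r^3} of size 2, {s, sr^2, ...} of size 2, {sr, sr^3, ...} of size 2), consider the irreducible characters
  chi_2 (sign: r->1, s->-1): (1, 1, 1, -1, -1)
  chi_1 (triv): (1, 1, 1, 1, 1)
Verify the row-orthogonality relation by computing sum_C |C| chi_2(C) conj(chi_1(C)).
Sum = 0; so <chi_2, chi_1> = 0 (distinct irreducibles are orthogonal).

Why: Compute term by term over conjugacy classes (|C| * chi_2(C) * conj(chi_1(C))):
  1*(1)*conj(1) + 1*(1)*conj(1) + 2*(1)*conj(1) + 2*(-1)*conj(1) + 2*(-1)*conj(1)
  = (1) + (1) + (2) + (-2) + (-2)
  = 0.
Dividing by |G| = 8 gives 0/8 = 0, matching the row-orthogonality relation <chi_2, chi_1> = [chi_2 = chi_1].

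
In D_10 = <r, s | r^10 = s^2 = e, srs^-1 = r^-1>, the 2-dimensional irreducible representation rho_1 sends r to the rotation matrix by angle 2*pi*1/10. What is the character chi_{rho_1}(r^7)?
chi_{rho_1}(r^7) = 2*cos(2*pi*1*7/10) = 1/2 - sqrt(5)/2

Proof sketch: rho_1(r^7) is rotation by angle 2*pi*1*7/10, whose trace is 2*cos(2*pi*1*7/10) = 1/2 - sqrt(5)/2.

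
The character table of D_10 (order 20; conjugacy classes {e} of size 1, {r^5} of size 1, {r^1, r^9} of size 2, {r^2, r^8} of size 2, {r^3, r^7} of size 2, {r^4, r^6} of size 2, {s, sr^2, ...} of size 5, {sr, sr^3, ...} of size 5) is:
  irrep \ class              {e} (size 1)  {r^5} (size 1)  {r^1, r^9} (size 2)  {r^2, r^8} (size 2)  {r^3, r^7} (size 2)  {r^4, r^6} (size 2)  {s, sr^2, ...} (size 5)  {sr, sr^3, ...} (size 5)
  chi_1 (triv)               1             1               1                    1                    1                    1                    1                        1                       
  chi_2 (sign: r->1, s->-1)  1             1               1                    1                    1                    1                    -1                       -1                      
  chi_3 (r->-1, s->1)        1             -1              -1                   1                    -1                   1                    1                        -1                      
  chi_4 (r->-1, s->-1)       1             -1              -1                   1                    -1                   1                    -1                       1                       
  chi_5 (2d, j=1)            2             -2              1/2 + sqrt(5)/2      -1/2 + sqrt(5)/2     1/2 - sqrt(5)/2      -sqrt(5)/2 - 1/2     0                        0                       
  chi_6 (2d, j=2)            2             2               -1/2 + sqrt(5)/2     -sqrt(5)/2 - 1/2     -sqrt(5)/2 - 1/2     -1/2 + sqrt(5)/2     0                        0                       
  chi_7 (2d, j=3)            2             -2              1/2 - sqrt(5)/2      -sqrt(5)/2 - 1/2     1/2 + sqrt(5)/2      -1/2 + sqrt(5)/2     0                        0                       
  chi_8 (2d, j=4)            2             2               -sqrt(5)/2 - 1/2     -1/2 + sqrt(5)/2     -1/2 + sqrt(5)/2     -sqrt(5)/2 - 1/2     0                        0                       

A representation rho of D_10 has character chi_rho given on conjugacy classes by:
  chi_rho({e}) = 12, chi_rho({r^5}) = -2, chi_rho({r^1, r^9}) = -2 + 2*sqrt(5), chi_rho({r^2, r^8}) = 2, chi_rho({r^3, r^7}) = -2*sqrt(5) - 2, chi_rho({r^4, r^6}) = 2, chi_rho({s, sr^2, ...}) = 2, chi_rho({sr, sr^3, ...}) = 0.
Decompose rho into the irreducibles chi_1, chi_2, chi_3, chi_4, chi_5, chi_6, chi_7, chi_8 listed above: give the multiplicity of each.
Multiplicities: chi_1: 1, chi_2: 0, chi_3: 2, chi_4: 1, chi_5: 2, chi_6: 2, chi_7: 0, chi_8: 0.

Explanation: Use <chi_rho, chi> = (1/|G|) sum_C |C| * chi_rho(C) * conj(chi(C)) with |G| = 20 for each irreducible chi in the table:
  <chi_rho, chi_1> = (1/20)[1*(12)*conj(1) + 1*(-2)*conj(1) + 2*(-2 + 2*sqrt(5))*conj(1) + 2*(2)*conj(1) + 2*(-2*sqrt(5) - 2)*conj(1) + 2*(2)*conj(1) + 5*(2)*conj(1) + 5*(0)*conj(1)]
      = (1/20)[(12) + (-2) + (-4 + 4*sqrt(5)) + (4) + (-4*sqrt(5) - 4) + (4) + (10) + (0)] = 20/20 = 1
  <chi_rho, chi_2> = (1/20)[1*(12)*conj(1) + 1*(-2)*conj(1) + 2*(-2 + 2*sqrt(5))*conj(1) + 2*(2)*conj(1) + 2*(-2*sqrt(5) - 2)*conj(1) + 2*(2)*conj(1) + 5*(2)*conj(-1) + 5*(0)*conj(-1)]
      = (1/20)[(12) + (-2) + (-4 + 4*sqrt(5)) + (4) + (-4*sqrt(5) - 4) + (4) + (-10) + (0)] = 0/20 = 0
  <chi_rho, chi_3> = (1/20)[1*(12)*conj(1) + 1*(-2)*conj(-1) + 2*(-2 + 2*sqrt(5))*conj(-1) + 2*(2)*conj(1) + 2*(-2*sqrt(5) - 2)*conj(-1) + 2*(2)*conj(1) + 5*(2)*conj(1) + 5*(0)*conj(-1)]
      = (1/20)[(12) + (2) + (4 - 4*sqrt(5)) + (4) + (4 + 4*sqrt(5)) + (4) + (10) + (0)] = 40/20 = 2
  <chi_rho, chi_4> = (1/20)[1*(12)*conj(1) + 1*(-2)*conj(-1) + 2*(-2 + 2*sqrt(5))*conj(-1) + 2*(2)*conj(1) + 2*(-2*sqrt(5) - 2)*conj(-1) + 2*(2)*conj(1) + 5*(2)*conj(-1) + 5*(0)*conj(1)]
      = (1/20)[(12) + (2) + (4 - 4*sqrt(5)) + (4) + (4 + 4*sqrt(5)) + (4) + (-10) + (0)] = 20/20 = 1
  <chi_rho, chi_5> = (1/20)[1*(12)*conj(2) + 1*(-2)*conj(-2) + 2*(-2 + 2*sqrt(5))*conj(1/2 + sqrt(5)/2) + 2*(2)*conj(-1/2 + sqrt(5)/2) + 2*(-2*sqrt(5) - 2)*conj(1/2 - sqrt(5)/2) + 2*(2)*conj(-sqrt(5)/2 - 1/2) + 5*(2)*conj(0) + 5*(0)*conj(0)]
      = (1/20)[(24) + (4) + (8) + (-2 + 2*sqrt(5)) + (8) + (-2*sqrt(5) - 2) + (0) + (0)] = 40/20 = 2
  <chi_rho, chi_6> = (1/20)[1*(12)*conj(2) + 1*(-2)*conj(2) + 2*(-2 + 2*sqrt(5))*conj(-1/2 + sqrt(5)/2) + 2*(2)*conj(-sqrt(5)/2 - 1/2) + 2*(-2*sqrt(5) - 2)*conj(-sqrt(5)/2 - 1/2) + 2*(2)*conj(-1/2 + sqrt(5)/2) + 5*(2)*conj(0) + 5*(0)*conj(0)]
      = (1/20)[(24) + (-4) + (12 - 4*sqrt(5)) + (-2*sqrt(5) - 2) + (4*sqrt(5) + 12) + (-2 + 2*sqrt(5)) + (0) + (0)] = 40/20 = 2
  <chi_rho, chi_7> = (1/20)[1*(12)*conj(2) + 1*(-2)*conj(-2) + 2*(-2 + 2*sqrt(5))*conj(1/2 - sqrt(5)/2) + 2*(2)*conj(-sqrt(5)/2 - 1/2) + 2*(-2*sqrt(5) - 2)*conj(1/2 + sqrt(5)/2) + 2*(2)*conj(-1/2 + sqrt(5)/2) + 5*(2)*conj(0) + 5*(0)*conj(0)]
      = (1/20)[(24) + (4) + (-12 + 4*sqrt(5)) + (-2*sqrt(5) - 2) + (-12 - 4*sqrt(5)) + (-2 + 2*sqrt(5)) + (0) + (0)] = 0/20 = 0
  <chi_rho, chi_8> = (1/20)[1*(12)*conj(2) + 1*(-2)*conj(2) + 2*(-2 + 2*sqrt(5))*conj(-sqrt(5)/2 - 1/2) + 2*(2)*conj(-1/2 + sqrt(5)/2) + 2*(-2*sqrt(5) - 2)*conj(-1/2 + sqrt(5)/2) + 2*(2)*conj(-sqrt(5)/2 - 1/2) + 5*(2)*conj(0) + 5*(0)*conj(0)]
      = (1/20)[(24) + (-4) + (-8) + (-2 + 2*sqrt(5)) + (-8) + (-2*sqrt(5) - 2) + (0) + (0)] = 0/20 = 0
Dimension check: dim(rho) = sum (mult * dim) = 1*1 + 0*1 + 2*1 + 1*1 + 2*2 + 2*2 + 0*2 + 0*2 = 12 = chi_rho(e) = 12.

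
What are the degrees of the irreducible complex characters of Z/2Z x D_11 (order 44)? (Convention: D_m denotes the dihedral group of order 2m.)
Dimensions: 1, 1, 1, 1, 2, 2, 2, 2, 2, 2, 2, 2, 2, 2

Explanation: There are 14 irreducibles (= number of conjugacy classes). Their dimensions d_i satisfy sum d_i^2 = |G| = 44: 1 + 1 + 1 + 1 + 4 + 4 + 4 + 4 + 4 + 4 + 4 + 4 + 4 + 4 = 44. (For the product with Z/2Z: each of the 2 1-dim characters of Z/2Z tensors with each irrep of D_11, giving 2 copies of each D_11-dimension.)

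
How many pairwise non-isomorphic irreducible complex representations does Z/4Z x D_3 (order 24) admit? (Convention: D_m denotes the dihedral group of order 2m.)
12

Proof sketch: The number of irreducible complex representations of a finite group equals its number of conjugacy classes. For a direct product, #classes(G x H) = #classes(G) * #classes(H). Z/4Z has 4 classes (abelian), D_3 has 3 classes, so 4 * 3 = 12, so Z/4Z x D_3 (order 24) has exactly 12 irreducible complex representations.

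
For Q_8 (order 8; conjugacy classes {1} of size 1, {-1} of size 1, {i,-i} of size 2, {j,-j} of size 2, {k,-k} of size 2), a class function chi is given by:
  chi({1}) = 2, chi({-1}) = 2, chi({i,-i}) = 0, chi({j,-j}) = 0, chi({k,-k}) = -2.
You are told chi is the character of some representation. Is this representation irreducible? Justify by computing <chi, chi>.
Not irreducible (reducible): <chi, chi> = 2 > 1.

Justification: <chi, chi> = (1/|G|) sum_C |C| * |chi(C)|^2 = (1/8)[1*|2|^2 + 1*|2|^2 + 2*|0|^2 + 2*|0|^2 + 2*|-2|^2]
  = (1/8)[(4) + (4) + (0) + (0) + (8)] = 16/8 = 2.
A character is irreducible iff <chi, chi> = 1, so this representation is reducible.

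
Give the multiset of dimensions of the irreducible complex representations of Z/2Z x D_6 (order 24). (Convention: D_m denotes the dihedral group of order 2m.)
Dimensions: 1, 1, 1, 1, 1, 1, 1, 1, 2, 2, 2, 2

Proof sketch: There are 12 irreducibles (= number of conjugacy classes). Their dimensions d_i satisfy sum d_i^2 = |G| = 24: 1 + 1 + 1 + 1 + 1 + 1 + 1 + 1 + 4 + 4 + 4 + 4 = 24. (For the product with Z/2Z: each of the 2 1-dim characters of Z/2Z tensors with each irrep of D_6, giving 2 copies of each D_6-dimension.)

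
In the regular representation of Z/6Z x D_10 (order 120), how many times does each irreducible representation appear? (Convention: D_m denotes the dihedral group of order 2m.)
Each irreducible V_i of dimension d_i appears with multiplicity d_i, i.e. rho_reg = (direct sum over all irreducibles V_i) d_i V_i. The irreducible dimensions for Z/6Z x D_10 are 1, 1, 1, 1, 1, 1, 1, 1, 1, 1, 1, 1, 1, 1, 1, 1, 1, 1, 1, 1, 1, 1, 1, 1, 2, 2, 2, 2, 2, 2, 2, 2, 2, 2, 2, 2, 2, 2, 2, 2, 2, 2, 2, 2, 2, 2, 2, 2: 24 irreducibles of dimension 1, each with multiplicity 1; 24 irreducibles of dimension 2, each with multiplicity 2. Total dimension 24*1*1 + 24*2*2 = 120 = |G|.

Why: General theorem: in the regular representation of a finite group G, each irreducible appears with multiplicity equal to its dimension. Check: dim(rho_reg) = sum d_i^2 = 1 + 1 + 1 + 1 + 1 + 1 + 1 + 1 + 1 + 1 + 1 + 1 + 1 + 1 + 1 + 1 + 1 + 1 + 1 + 1 + 1 + 1 + 1 + 1 + 4 + 4 + 4 + 4 + 4 + 4 + 4 + 4 + 4 + 4 + 4 + 4 + 4 + 4 + 4 + 4 + 4 + 4 + 4 + 4 + 4 + 4 + 4 + 4 = 120 = |G|.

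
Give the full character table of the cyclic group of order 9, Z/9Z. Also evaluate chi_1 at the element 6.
Character table of Z/9Z (irreps indexed chi_0,...,chi_8 with chi_k(m) = zeta_9^(k*m), zeta_9 = exp(2*pi*i/9)):
  irrep \ class  {0} (size 1)  {1} (size 1)    {2} (size 1)    {3} (size 1)    {4} (size 1)    {5} (size 1)    {6} (size 1)    {7} (size 1)    {8} (size 1)  
  chi_0          1             1               1               1               1               1               1               1               1             
  chi_1          1             exp(2*I*pi/9)   exp(4*I*pi/9)   exp(2*I*pi/3)   exp(8*I*pi/9)   exp(-8*I*pi/9)  exp(-2*I*pi/3)  exp(-4*I*pi/9)  exp(-2*I*pi/9)
  chi_2          1             exp(4*I*pi/9)   exp(8*I*pi/9)   exp(-2*I*pi/3)  exp(-2*I*pi/9)  exp(2*I*pi/9)   exp(2*I*pi/3)   exp(-8*I*pi/9)  exp(-4*I*pi/9)
  chi_3          1             exp(2*I*pi/3)   exp(-2*I*pi/3)  1               exp(2*I*pi/3)   exp(-2*I*pi/3)  1               exp(2*I*pi/3)   exp(-2*I*pi/3)
  chi_4          1             exp(8*I*pi/9)   exp(-2*I*pi/9)  exp(2*I*pi/3)   exp(-4*I*pi/9)  exp(4*I*pi/9)   exp(-2*I*pi/3)  exp(2*I*pi/9)   exp(-8*I*pi/9)
  chi_5          1             exp(-8*I*pi/9)  exp(2*I*pi/9)   exp(-2*I*pi/3)  exp(4*I*pi/9)   exp(-4*I*pi/9)  exp(2*I*pi/3)   exp(-2*I*pi/9)  exp(8*I*pi/9) 
  chi_6          1             exp(-2*I*pi/3)  exp(2*I*pi/3)   1               exp(-2*I*pi/3)  exp(2*I*pi/3)   1               exp(-2*I*pi/3)  exp(2*I*pi/3) 
  chi_7          1             exp(-4*I*pi/9)  exp(-8*I*pi/9)  exp(2*I*pi/3)   exp(2*I*pi/9)   exp(-2*I*pi/9)  exp(-2*I*pi/3)  exp(8*I*pi/9)   exp(4*I*pi/9) 
  chi_8          1             exp(-2*I*pi/9)  exp(-4*I*pi/9)  exp(-2*I*pi/3)  exp(-8*I*pi/9)  exp(8*I*pi/9)   exp(2*I*pi/3)   exp(4*I*pi/9)   exp(2*I*pi/9) 

Spot check: chi_1(6) = zeta_9^(1*6) = zeta_9^6 = exp(-2*I*pi/3).

Derivation: Z/9Z is abelian, so all 9 irreducible complex representations are 1-dimensional. They are given by chi_k(m) = zeta_9^(k*m) for k = 0,...,8. Row orthogonality: sum_m chi_k(m) conj(chi_l(m)) = 9 * [k = l].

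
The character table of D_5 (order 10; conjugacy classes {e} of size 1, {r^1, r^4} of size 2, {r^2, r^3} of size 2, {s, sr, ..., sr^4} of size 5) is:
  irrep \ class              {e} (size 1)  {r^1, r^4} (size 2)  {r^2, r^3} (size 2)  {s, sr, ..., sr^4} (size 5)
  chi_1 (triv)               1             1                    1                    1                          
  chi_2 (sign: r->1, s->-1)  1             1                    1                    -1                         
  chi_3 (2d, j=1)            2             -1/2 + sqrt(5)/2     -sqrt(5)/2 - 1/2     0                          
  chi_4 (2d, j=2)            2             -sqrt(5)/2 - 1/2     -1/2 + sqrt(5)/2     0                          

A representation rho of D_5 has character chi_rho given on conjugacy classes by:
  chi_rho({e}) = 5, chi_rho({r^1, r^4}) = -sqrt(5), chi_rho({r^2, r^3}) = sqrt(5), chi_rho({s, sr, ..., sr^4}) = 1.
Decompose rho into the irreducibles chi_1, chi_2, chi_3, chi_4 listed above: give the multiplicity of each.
Multiplicities: chi_1: 1, chi_2: 0, chi_3: 0, chi_4: 2.

Derivation: Use <chi_rho, chi> = (1/|G|) sum_C |C| * chi_rho(C) * conj(chi(C)) with |G| = 10 for each irreducible chi in the table:
  <chi_rho, chi_1> = (1/10)[1*(5)*conj(1) + 2*(-sqrt(5))*conj(1) + 2*(sqrt(5))*conj(1) + 5*(1)*conj(1)]
      = (1/10)[(5) + (-2*sqrt(5)) + (2*sqrt(5)) + (5)] = 10/10 = 1
  <chi_rho, chi_2> = (1/10)[1*(5)*conj(1) + 2*(-sqrt(5))*conj(1) + 2*(sqrt(5))*conj(1) + 5*(1)*conj(-1)]
      = (1/10)[(5) + (-2*sqrt(5)) + (2*sqrt(5)) + (-5)] = 0/10 = 0
  <chi_rho, chi_3> = (1/10)[1*(5)*conj(2) + 2*(-sqrt(5))*conj(-1/2 + sqrt(5)/2) + 2*(sqrt(5))*conj(-sqrt(5)/2 - 1/2) + 5*(1)*conj(0)]
      = (1/10)[(10) + (-5 + sqrt(5)) + (-5 - sqrt(5)) + (0)] = 0/10 = 0
  <chi_rho, chi_4> = (1/10)[1*(5)*conj(2) + 2*(-sqrt(5))*conj(-sqrt(5)/2 - 1/2) + 2*(sqrt(5))*conj(-1/2 + sqrt(5)/2) + 5*(1)*conj(0)]
      = (1/10)[(10) + (sqrt(5) + 5) + (5 - sqrt(5)) + (0)] = 20/10 = 2
Dimension check: dim(rho) = sum (mult * dim) = 1*1 + 0*1 + 0*2 + 2*2 = 5 = chi_rho(e) = 5.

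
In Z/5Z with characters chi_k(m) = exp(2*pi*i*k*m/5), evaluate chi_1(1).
chi_1(1) = zeta_5^1 = exp(2*I*pi/5)

Working: chi_1(1) = zeta_5^(1*1) = zeta_5^1. Since zeta_5^5 = 1, this equals zeta_5^1 = exp(2*pi*i*1/5) = exp(2*I*pi/5).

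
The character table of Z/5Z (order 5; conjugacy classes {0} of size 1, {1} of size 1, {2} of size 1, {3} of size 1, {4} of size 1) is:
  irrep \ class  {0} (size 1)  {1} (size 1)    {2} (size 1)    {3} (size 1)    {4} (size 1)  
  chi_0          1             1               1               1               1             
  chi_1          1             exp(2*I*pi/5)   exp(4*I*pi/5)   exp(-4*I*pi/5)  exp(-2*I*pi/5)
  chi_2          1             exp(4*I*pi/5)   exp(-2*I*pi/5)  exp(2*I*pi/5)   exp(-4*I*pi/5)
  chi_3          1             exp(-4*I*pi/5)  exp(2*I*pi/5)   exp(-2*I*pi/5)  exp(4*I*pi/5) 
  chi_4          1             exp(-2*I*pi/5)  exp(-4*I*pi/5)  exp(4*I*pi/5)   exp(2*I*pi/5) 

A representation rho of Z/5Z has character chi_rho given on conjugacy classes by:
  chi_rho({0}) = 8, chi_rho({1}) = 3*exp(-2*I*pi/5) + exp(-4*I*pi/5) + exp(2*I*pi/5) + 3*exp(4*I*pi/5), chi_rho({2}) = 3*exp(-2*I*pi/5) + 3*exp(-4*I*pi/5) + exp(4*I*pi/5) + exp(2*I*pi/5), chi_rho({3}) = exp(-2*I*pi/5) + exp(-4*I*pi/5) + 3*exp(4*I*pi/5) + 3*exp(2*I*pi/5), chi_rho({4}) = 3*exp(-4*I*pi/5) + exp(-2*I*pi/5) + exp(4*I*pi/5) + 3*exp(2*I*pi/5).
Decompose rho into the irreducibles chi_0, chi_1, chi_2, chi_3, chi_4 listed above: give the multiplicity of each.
Multiplicities: chi_0: 0, chi_1: 1, chi_2: 3, chi_3: 1, chi_4: 3.

Derivation: Use <chi_rho, chi> = (1/|G|) sum_C |C| * chi_rho(C) * conj(chi(C)) with |G| = 5 for each irreducible chi in the table:
  <chi_rho, chi_0> = (1/5)[1*(8)*conj(1) + 1*(3*exp(-2*I*pi/5) + exp(-4*I*pi/5) + exp(2*I*pi/5) + 3*exp(4*I*pi/5))*conj(1) + 1*(3*exp(-2*I*pi/5) + 3*exp(-4*I*pi/5) + exp(4*I*pi/5) + exp(2*I*pi/5))*conj(1) + 1*(exp(-2*I*pi/5) + exp(-4*I*pi/5) + 3*exp(4*I*pi/5) + 3*exp(2*I*pi/5))*conj(1) + 1*(3*exp(-4*I*pi/5) + exp(-2*I*pi/5) + exp(4*I*pi/5) + 3*exp(2*I*pi/5))*conj(1)]
      = (1/5)[(8) + (3*exp(-2*I*pi/5) + exp(-4*I*pi/5) + exp(2*I*pi/5) + 3*exp(4*I*pi/5)) + (3*exp(-2*I*pi/5) + 3*exp(-4*I*pi/5) + exp(4*I*pi/5) + exp(2*I*pi/5)) + (exp(-2*I*pi/5) + exp(-4*I*pi/5) + 3*exp(4*I*pi/5) + 3*exp(2*I*pi/5)) + (3*exp(-4*I*pi/5) + exp(-2*I*pi/5) + exp(4*I*pi/5) + 3*exp(2*I*pi/5))] = 0/5 = 0
  <chi_rho, chi_1> = (1/5)[1*(8)*conj(1) + 1*(3*exp(-2*I*pi/5) + exp(-4*I*pi/5) + exp(2*I*pi/5) + 3*exp(4*I*pi/5))*conj(exp(2*I*pi/5)) + 1*(3*exp(-2*I*pi/5) + 3*exp(-4*I*pi/5) + exp(4*I*pi/5) + exp(2*I*pi/5))*conj(exp(4*I*pi/5)) + 1*(exp(-2*I*pi/5) + exp(-4*I*pi/5) + 3*exp(4*I*pi/5) + 3*exp(2*I*pi/5))*conj(exp(-4*I*pi/5)) + 1*(3*exp(-4*I*pi/5) + exp(-2*I*pi/5) + exp(4*I*pi/5) + 3*exp(2*I*pi/5))*conj(exp(-2*I*pi/5))]
      = (1/5)[(8) + (1 + 3*exp(-4*I*pi/5) + exp(4*I*pi/5) + 3*exp(2*I*pi/5)) + (1 + exp(-2*I*pi/5) + 3*exp(4*I*pi/5) + 3*exp(2*I*pi/5)) + (1 + 3*exp(-2*I*pi/5) + 3*exp(-4*I*pi/5) + exp(2*I*pi/5)) + (1 + 3*exp(-2*I*pi/5) + exp(-4*I*pi/5) + 3*exp(4*I*pi/5))] = 5/5 = 1
  <chi_rho, chi_2> = (1/5)[1*(8)*conj(1) + 1*(3*exp(-2*I*pi/5) + exp(-4*I*pi/5) + exp(2*I*pi/5) + 3*exp(4*I*pi/5))*conj(exp(4*I*pi/5)) + 1*(3*exp(-2*I*pi/5) + 3*exp(-4*I*pi/5) + exp(4*I*pi/5) + exp(2*I*pi/5))*conj(exp(-2*I*pi/5)) + 1*(exp(-2*I*pi/5) + exp(-4*I*pi/5) + 3*exp(4*I*pi/5) + 3*exp(2*I*pi/5))*conj(exp(2*I*pi/5)) + 1*(3*exp(-4*I*pi/5) + exp(-2*I*pi/5) + exp(4*I*pi/5) + 3*exp(2*I*pi/5))*conj(exp(-4*I*pi/5))]
      = (1/5)[(8) + (3 + exp(-2*I*pi/5) + exp(2*I*pi/5) + 3*exp(4*I*pi/5)) + (3 + 3*exp(-2*I*pi/5) + exp(-4*I*pi/5) + exp(4*I*pi/5)) + (3 + exp(-4*I*pi/5) + exp(4*I*pi/5) + 3*exp(2*I*pi/5)) + (3 + 3*exp(-4*I*pi/5) + exp(-2*I*pi/5) + exp(2*I*pi/5))] = 15/5 = 3
  <chi_rho, chi_3> = (1/5)[1*(8)*conj(1) + 1*(3*exp(-2*I*pi/5) + exp(-4*I*pi/5) + exp(2*I*pi/5) + 3*exp(4*I*pi/5))*conj(exp(-4*I*pi/5)) + 1*(3*exp(-2*I*pi/5) + 3*exp(-4*I*pi/5) + exp(4*I*pi/5) + exp(2*I*pi/5))*conj(exp(2*I*pi/5)) + 1*(exp(-2*I*pi/5) + exp(-4*I*pi/5) + 3*exp(4*I*pi/5) + 3*exp(2*I*pi/5))*conj(exp(-2*I*pi/5)) + 1*(3*exp(-4*I*pi/5) + exp(-2*I*pi/5) + exp(4*I*pi/5) + 3*exp(2*I*pi/5))*conj(exp(4*I*pi/5))]
      = (1/5)[(8) + (1 + 3*exp(-2*I*pi/5) + exp(-4*I*pi/5) + 3*exp(2*I*pi/5)) + (1 + 3*exp(-4*I*pi/5) + exp(2*I*pi/5) + 3*exp(4*I*pi/5)) + (1 + 3*exp(-4*I*pi/5) + exp(-2*I*pi/5) + 3*exp(4*I*pi/5)) + (1 + 3*exp(-2*I*pi/5) + exp(4*I*pi/5) + 3*exp(2*I*pi/5))] = 5/5 = 1
  <chi_rho, chi_4> = (1/5)[1*(8)*conj(1) + 1*(3*exp(-2*I*pi/5) + exp(-4*I*pi/5) + exp(2*I*pi/5) + 3*exp(4*I*pi/5))*conj(exp(-2*I*pi/5)) + 1*(3*exp(-2*I*pi/5) + 3*exp(-4*I*pi/5) + exp(4*I*pi/5) + exp(2*I*pi/5))*conj(exp(-4*I*pi/5)) + 1*(exp(-2*I*pi/5) + exp(-4*I*pi/5) + 3*exp(4*I*pi/5) + 3*exp(2*I*pi/5))*conj(exp(4*I*pi/5)) + 1*(3*exp(-4*I*pi/5) + exp(-2*I*pi/5) + exp(4*I*pi/5) + 3*exp(2*I*pi/5))*conj(exp(2*I*pi/5))]
      = (1/5)[(8) + (3 + 3*exp(-4*I*pi/5) + exp(-2*I*pi/5) + exp(4*I*pi/5)) + (3 + exp(-2*I*pi/5) + exp(-4*I*pi/5) + 3*exp(2*I*pi/5)) + (3 + 3*exp(-2*I*pi/5) + exp(4*I*pi/5) + exp(2*I*pi/5)) + (3 + exp(-4*I*pi/5) + exp(2*I*pi/5) + 3*exp(4*I*pi/5))] = 15/5 = 3
(Exp terms are combined using exp(i*s)*conj(exp(i*t)) = exp(i*(s-t)), and sums of them are collapsed using the identity that for every m > 1 the m distinct m-th roots of unity sum to 0, e.g. 1 + exp(2*I*pi/3) + exp(-2*I*pi/3) = 0.)
Dimension check: dim(rho) = sum (mult * dim) = 0*1 + 1*1 + 3*1 + 1*1 + 3*1 = 8 = chi_rho(e) = 8.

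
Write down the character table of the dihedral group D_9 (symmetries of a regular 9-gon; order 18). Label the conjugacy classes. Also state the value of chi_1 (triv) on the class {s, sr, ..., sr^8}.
Conjugacy classes: {e} of size 1, {r^1, r^8} of size 2, {r^2, r^7} of size 2, {r^3, r^6} of size 2, {r^4, r^5} of size 2, {s, sr, ..., sr^8} of size 9.
Character table:
  irrep \ class              {e} (size 1)  {r^1, r^8} (size 2)  {r^2, r^7} (size 2)  {r^3, r^6} (size 2)  {r^4, r^5} (size 2)  {s, sr, ..., sr^8} (size 9)
  chi_1 (triv)               1             1                    1                    1                    1                    1                          
  chi_2 (sign: r->1, s->-1)  1             1                    1                    1                    1                    -1                         
  chi_3 (2d, j=1)            2             2*cos(2*pi/9)        2*cos(4*pi/9)        -1                   -2*cos(pi/9)         0                          
  chi_4 (2d, j=2)            2             2*cos(4*pi/9)        -2*cos(pi/9)         -1                   2*cos(2*pi/9)        0                          
  chi_5 (2d, j=3)            2             -1                   -1                   2                    -1                   0                          
  chi_6 (2d, j=4)            2             -2*cos(pi/9)         2*cos(2*pi/9)        -1                   2*cos(4*pi/9)        0                          

Spot check: chi_1 (triv) on {s, sr, ..., sr^8} = 1.

Why: D_9 has order 2*9 = 18 with 6 conjugacy classes, hence 6 irreducibles. Sum of squared dims 1 + 1 + 4 + 4 + 4 + 4 = 18 = |G|. Linear characters come from the abelianisation; the 2-dimensional irreps have character r^k -> 2*cos(2*pi*j*k/9), reflections -> 0.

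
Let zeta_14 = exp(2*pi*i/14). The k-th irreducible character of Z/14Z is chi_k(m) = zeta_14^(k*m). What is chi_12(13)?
chi_12(13) = zeta_14^156 = exp(2*I*pi/7)

Justification: chi_12(13) = zeta_14^(12*13) = zeta_14^156. Since zeta_14^14 = 1, this equals zeta_14^2 = exp(2*pi*i*2/14) = exp(2*I*pi/7).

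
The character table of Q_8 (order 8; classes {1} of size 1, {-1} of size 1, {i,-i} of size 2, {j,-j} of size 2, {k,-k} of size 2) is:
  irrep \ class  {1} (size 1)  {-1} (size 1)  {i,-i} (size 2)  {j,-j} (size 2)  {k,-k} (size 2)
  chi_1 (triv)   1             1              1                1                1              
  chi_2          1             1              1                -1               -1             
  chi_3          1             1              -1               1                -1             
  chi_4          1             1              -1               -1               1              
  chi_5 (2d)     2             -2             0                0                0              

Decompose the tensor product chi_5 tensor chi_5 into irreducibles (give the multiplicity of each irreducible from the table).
chi_5 tensor chi_5 = chi_1 + chi_2 + chi_3 + chi_4 (all other irreducibles have multiplicity 0).

Derivation: The character of a tensor product is the pointwise product (chi_5 * chi_5)(C) = chi_5(C) * chi_5(C):
  {1}: (2)*(2), {-1}: (-2)*(-2), {i,-i}: (0)*(0), {j,-j}: (0)*(0), {k,-k}: (0)*(0)
so (chi_5 * chi_5) takes values
  {1} -> 4, {-1} -> 4, {i,-i} -> 0, {j,-j} -> 0, {k,-k} -> 0.
Now take the inner product of this character with each irreducible chi from the table, <chi_5*chi_5, chi> = (1/8) sum_C |C| (chi_5*chi_5)(C) conj(chi(C)):
  <chi_5*chi_5, chi_1> = (1/8)[1*(4)*conj(1) + 1*(4)*conj(1) + 2*(0)*conj(1) + 2*(0)*conj(1) + 2*(0)*conj(1)]
      = (1/8)[(4) + (4) + (0) + (0) + (0)] = 8/8 = 1
  <chi_5*chi_5, chi_2> = (1/8)[1*(4)*conj(1) + 1*(4)*conj(1) + 2*(0)*conj(1) + 2*(0)*conj(-1) + 2*(0)*conj(-1)]
      = (1/8)[(4) + (4) + (0) + (0) + (0)] = 8/8 = 1
  <chi_5*chi_5, chi_3> = (1/8)[1*(4)*conj(1) + 1*(4)*conj(1) + 2*(0)*conj(-1) + 2*(0)*conj(1) + 2*(0)*conj(-1)]
      = (1/8)[(4) + (4) + (0) + (0) + (0)] = 8/8 = 1
  <chi_5*chi_5, chi_4> = (1/8)[1*(4)*conj(1) + 1*(4)*conj(1) + 2*(0)*conj(-1) + 2*(0)*conj(-1) + 2*(0)*conj(1)]
      = (1/8)[(4) + (4) + (0) + (0) + (0)] = 8/8 = 1
  <chi_5*chi_5, chi_5> = (1/8)[1*(4)*conj(2) + 1*(4)*conj(-2) + 2*(0)*conj(0) + 2*(0)*conj(0) + 2*(0)*conj(0)]
      = (1/8)[(8) + (-8) + (0) + (0) + (0)] = 0/8 = 0
Hence the multiplicities are chi_1: 1, chi_2: 1, chi_3: 1, chi_4: 1. Dimension check: dim(chi_5)*dim(chi_5) = 2*2 = 4 and sum (mult * dim) = 1*1 + 1*1 + 1*1 + 1*1 = 4.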